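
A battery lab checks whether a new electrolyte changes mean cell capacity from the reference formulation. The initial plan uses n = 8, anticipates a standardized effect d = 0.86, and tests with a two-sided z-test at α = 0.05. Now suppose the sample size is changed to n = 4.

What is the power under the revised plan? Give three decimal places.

Power ≈ 0.405

With n = 4: δ = d·√n = 0.86 × √4 = 1.7200. Critical value z_{0.025} = 1.960.
Revised power = Φ(δ − 1.960) + Φ(−δ − 1.960) = Φ(-0.240) + Φ(-3.680) = 0.4052 + 0.0001 = 0.4053.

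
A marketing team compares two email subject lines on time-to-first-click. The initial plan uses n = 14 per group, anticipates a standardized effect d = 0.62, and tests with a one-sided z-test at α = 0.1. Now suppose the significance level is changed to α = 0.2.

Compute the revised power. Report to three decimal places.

δ = d·√(n/2) = 0.62 × √(14/2) = 1.6404 (unchanged). New critical value: z_{0.2} = 0.842.
Revised power = Φ(δ − 0.842) = Φ(0.799) = 0.7878.

Power ≈ 0.788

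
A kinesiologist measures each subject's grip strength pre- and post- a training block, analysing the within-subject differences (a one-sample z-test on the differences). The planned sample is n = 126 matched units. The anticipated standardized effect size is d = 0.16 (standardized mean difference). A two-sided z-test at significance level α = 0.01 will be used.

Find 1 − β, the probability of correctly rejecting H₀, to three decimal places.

Noncentrality parameter: δ = d·√n = 0.16 × √126 = 1.7960
Two-sided α = 0.01 → critical value z_{0.005} = 2.576.
Power = Φ(δ − 2.576) + Φ(−δ − 2.576) = Φ(-0.780) + Φ(-4.372) = 0.2177 + 0.0000 = 0.2178.

Power ≈ 0.218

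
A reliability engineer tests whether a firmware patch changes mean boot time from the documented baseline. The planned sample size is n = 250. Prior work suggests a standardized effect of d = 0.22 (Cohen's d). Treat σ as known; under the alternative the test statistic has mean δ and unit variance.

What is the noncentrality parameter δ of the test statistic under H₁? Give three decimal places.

δ = d·√n = 0.22 × √250 = 3.4785

δ ≈ 3.479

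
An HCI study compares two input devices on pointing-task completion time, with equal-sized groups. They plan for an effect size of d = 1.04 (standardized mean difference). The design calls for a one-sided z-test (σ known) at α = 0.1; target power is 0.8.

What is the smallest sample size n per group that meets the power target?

n = 9 per group

For power 0.8 need Φ(δ − z_{0.1}) = 0.8, so δ = z_{0.1} + z_{0.20} = 1.282 + 0.842 = 2.123.
δ = d·√(n/2) ⇒ n = 2(δ/d)² = 2 × (2.123 / 1.04)² = 8.34.
Rounding up, n = 9 per group.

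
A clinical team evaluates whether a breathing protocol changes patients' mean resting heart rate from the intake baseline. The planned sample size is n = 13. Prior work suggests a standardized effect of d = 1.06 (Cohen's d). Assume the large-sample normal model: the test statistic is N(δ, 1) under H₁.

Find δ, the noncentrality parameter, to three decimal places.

δ ≈ 3.822

δ = d·√n = 1.06 × √13 = 3.8219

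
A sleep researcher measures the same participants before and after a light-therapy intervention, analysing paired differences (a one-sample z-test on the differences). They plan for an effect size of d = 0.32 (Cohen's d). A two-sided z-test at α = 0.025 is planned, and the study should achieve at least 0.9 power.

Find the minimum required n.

For power 0.9 need Φ(δ − z_{0.0125}) = 0.9, so δ = z_{0.0125} + z_{0.10} = 2.241 + 1.282 = 3.523.
(Ignoring the negligible lower-tail rejection probability gives the usual closed-form inversion.)
δ = d·√n ⇒ n = (δ/d)² = (3.523 / 0.32)² = 121.20.
Round up to the next whole unit.

n = 122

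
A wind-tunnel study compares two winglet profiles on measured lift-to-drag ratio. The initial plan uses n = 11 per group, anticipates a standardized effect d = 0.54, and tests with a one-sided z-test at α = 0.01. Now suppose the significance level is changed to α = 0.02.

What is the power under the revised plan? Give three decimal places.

Power ≈ 0.216

δ = d·√(n/2) = 0.54 × √(11/2) = 1.2664 (unchanged). New critical value: z_{0.02} = 2.054.
Revised power = P(Z > 2.054 − δ) = Φ(-0.787) = 0.2155.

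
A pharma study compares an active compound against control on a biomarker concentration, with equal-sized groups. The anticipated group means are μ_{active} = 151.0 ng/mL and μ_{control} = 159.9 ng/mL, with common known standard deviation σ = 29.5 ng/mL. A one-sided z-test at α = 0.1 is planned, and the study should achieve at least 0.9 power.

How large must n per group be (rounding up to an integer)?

Standardized effect: d = |μ_{active} − μ_{control}| / σ = |151.0 − 159.9| / 29.5 = 0.3017
For power 0.9 need Φ(δ − z_{0.1}) = 0.9, so δ = z_{0.1} + z_{0.10} = 1.282 + 1.282 = 2.563.
δ = d·√(n/2) ⇒ n = 2(δ/d)² = 2 × (2.563 / 0.3017)² = 144.35.
Round up to the next whole unit.

n = 145 per group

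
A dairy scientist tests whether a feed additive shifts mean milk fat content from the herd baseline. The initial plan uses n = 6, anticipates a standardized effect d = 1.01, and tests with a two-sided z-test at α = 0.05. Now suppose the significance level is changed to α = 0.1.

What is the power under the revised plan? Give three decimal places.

δ = d·√n = 1.01 × √6 = 2.4740 (unchanged). New critical value: z_{0.05} = 1.645.
Revised power = Φ(δ − 1.645) + Φ(−δ − 1.645) = Φ(0.829) + Φ(-4.119) = 0.7965 + 0.0000 = 0.7965.

Power ≈ 0.797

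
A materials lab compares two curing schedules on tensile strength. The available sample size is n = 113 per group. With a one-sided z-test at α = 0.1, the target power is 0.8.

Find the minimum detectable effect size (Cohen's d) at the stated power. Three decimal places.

Need Φ(δ − 1.282) = 0.8, so δ = 1.282 + 0.842 = 2.123.
δ = d·√(n/2) ⇒ d = δ/√(n/2) = 2.123/√(113/2) = 0.2825.

d ≈ 0.282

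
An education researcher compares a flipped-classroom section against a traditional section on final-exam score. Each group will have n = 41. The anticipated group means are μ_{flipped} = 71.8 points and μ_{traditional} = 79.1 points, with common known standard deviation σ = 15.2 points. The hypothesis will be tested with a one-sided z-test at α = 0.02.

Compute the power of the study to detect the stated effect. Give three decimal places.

Power ≈ 0.548

Standardized effect: d = |μ_{flipped} − μ_{traditional}| / σ = |71.8 − 79.1| / 15.2 = 0.4803
Noncentrality parameter: δ = d·√(n/2) = 0.4803 × √(41/2) = 2.1745
Critical value for a one-sided test at α = 0.02: z_α = 2.054.
Power = Φ(δ − 2.054) = Φ(0.121) = 0.5480.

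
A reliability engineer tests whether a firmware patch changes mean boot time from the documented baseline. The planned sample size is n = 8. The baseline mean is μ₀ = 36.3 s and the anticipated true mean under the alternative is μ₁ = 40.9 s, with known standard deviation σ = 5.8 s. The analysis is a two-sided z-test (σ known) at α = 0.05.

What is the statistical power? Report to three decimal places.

Standardized effect: d = |μ₁ − μ₀| / σ = |40.9 − 36.3| / 5.8 = 0.7931
Noncentrality parameter: δ = d·√n = 0.7931 × √8 = 2.2432
Two-sided α = 0.05 → critical value z_{0.025} = 1.960.
Power = Φ(δ − 1.960) + Φ(−δ − 1.960) = Φ(0.283) + Φ(-4.203) = 0.6115 + 0.0000 = 0.6115.

Power ≈ 0.612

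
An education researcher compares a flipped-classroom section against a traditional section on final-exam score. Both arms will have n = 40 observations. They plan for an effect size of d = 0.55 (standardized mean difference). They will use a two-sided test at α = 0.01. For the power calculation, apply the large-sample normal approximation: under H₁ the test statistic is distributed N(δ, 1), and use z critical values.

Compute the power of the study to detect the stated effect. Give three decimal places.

Noncentrality parameter: δ = d·√(n/2) = 0.55 × √(40/2) = 2.4597
Critical value for a two-sided test at α = 0.01: z_{α/2} = 2.576.
Power = Φ(δ − 2.576) + Φ(−δ − 2.576) = Φ(-0.116) + Φ(-5.036) = 0.4538 + 0.0000 = 0.4538.

Power ≈ 0.454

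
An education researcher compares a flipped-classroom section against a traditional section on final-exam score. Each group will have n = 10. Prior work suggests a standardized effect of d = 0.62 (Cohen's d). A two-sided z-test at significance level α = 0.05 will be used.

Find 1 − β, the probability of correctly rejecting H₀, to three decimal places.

Noncentrality parameter: δ = d·√(n/2) = 0.62 × √(10/2) = 1.3864
Two-sided α = 0.05 → critical value z_{0.025} = 1.960.
Power = Φ(δ − 1.960) + Φ(−δ − 1.960) = Φ(-0.574) + Φ(-3.346) = 0.2831 + 0.0004 = 0.2835.

Power ≈ 0.284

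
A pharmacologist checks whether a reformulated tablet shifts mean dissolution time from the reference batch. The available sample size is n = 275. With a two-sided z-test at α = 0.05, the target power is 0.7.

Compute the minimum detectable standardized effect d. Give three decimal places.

Required noncentrality: δ = z_{0.025} + z_{0.30} = 1.960 + 0.524 = 2.484.
(The second rejection-region term Φ(−δ − z_{α/2}) is negligible and dropped.)
δ = d·√n ⇒ d = δ/√n = 2.484/√275 = 0.1498.

d ≈ 0.150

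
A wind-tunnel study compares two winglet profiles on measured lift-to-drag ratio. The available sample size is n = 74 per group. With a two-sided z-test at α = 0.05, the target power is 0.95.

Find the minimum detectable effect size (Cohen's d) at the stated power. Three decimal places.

d ≈ 0.593

Need Φ(δ − 1.960) = 0.95, so δ = 1.960 + 1.645 = 3.605.
(Lower-tail contribution to power is negligible for δ > 0.)
δ = d·√(n/2) ⇒ d = δ/√(n/2) = 3.605/√(74/2) = 0.5926.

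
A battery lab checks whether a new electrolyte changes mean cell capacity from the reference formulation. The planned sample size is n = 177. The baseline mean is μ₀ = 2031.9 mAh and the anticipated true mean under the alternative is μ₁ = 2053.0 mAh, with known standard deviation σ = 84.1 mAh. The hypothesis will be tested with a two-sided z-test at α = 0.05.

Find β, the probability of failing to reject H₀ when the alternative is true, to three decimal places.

β ≈ 0.084

Standardized effect: d = |μ₁ − μ₀| / σ = |2053.0 − 2031.9| / 84.1 = 0.2509
Noncentrality parameter: λ = d·√n = 0.2509 × √177 = 3.3379
Two-sided α = 0.05 → critical value z_{0.025} = 1.960.
Power = Φ(λ − 1.960) + Φ(−λ − 1.960) = Φ(1.378) + Φ(-5.298) = 0.9159 + 0.0000 = 0.9159.
Type II error: β = 1 − power = 1 − 0.9159 = 0.0841.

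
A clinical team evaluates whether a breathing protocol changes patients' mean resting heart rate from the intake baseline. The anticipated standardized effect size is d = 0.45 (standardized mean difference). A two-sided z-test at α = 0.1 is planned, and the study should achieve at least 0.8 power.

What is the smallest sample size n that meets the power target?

n = 31

Set Φ(δ − 1.645) = 0.8; then δ − 1.645 = Φ⁻¹(0.8) = 0.842, giving δ = 2.486.
(Ignoring the negligible lower-tail rejection probability gives the usual closed-form inversion.)
δ = d·√n ⇒ n = (δ/d)² = (2.486 / 0.45)² = 30.53.
Round up to the next whole unit.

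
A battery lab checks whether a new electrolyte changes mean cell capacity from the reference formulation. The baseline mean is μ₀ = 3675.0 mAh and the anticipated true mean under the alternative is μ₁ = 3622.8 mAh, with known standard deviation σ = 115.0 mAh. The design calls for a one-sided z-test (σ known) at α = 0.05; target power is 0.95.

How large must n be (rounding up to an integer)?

n = 53

Standardized effect: d = |μ₁ − μ₀| / σ = |3622.8 − 3675.0| / 115.0 = 0.4539
Set Φ(δ − 1.645) = 0.95; then δ − 1.645 = Φ⁻¹(0.95) = 1.645, giving δ = 3.290.
δ = d·√n ⇒ n = (δ/d)² = (3.290 / 0.4539)² = 52.53.
Round up to the next whole unit.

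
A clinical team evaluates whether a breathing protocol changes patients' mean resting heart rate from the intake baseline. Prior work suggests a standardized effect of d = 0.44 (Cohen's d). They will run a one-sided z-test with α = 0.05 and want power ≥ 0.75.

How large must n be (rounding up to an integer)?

n = 28

For power 0.75 need Φ(δ − z_{0.05}) = 0.75, so δ = z_{0.05} + z_{0.25} = 1.645 + 0.674 = 2.319.
δ = d·√n ⇒ n = (δ/d)² = (2.319 / 0.44)² = 27.79.
Rounding up, n = 28.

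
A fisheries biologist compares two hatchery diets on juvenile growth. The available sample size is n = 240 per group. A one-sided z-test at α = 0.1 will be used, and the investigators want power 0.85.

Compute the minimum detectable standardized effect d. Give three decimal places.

Required noncentrality: δ = z_{0.1} + z_{0.15} = 1.282 + 1.036 = 2.318.
δ = d·√(n/2) ⇒ d = δ/√(n/2) = 2.318/√(240/2) = 0.2116.

d ≈ 0.212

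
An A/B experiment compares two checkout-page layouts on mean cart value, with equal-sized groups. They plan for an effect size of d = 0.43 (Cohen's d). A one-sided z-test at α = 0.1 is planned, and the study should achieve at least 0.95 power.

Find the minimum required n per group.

n = 93 per group

For power 0.95 need Φ(δ − z_{0.1}) = 0.95, so δ = z_{0.1} + z_{0.05} = 1.282 + 1.645 = 2.926.
δ = d·√(n/2) ⇒ n = 2(δ/d)² = 2 × (2.926 / 0.43)² = 92.63.
Rounding up, n = 93 per group.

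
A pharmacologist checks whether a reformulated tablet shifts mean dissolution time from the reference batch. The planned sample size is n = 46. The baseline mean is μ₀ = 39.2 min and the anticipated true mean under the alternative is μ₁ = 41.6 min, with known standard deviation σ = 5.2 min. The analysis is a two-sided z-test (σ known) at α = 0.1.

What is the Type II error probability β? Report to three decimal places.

β ≈ 0.069

Standardized effect: d = |μ₁ − μ₀| / σ = |41.6 − 39.2| / 5.2 = 0.4615
Noncentrality parameter: δ = d·√n = 0.4615 × √46 = 3.1303
Critical value for a two-sided test at α = 0.1: z_{α/2} = 1.645.
Power = Φ(δ − 1.645) + Φ(−δ − 1.645) = Φ(1.485) + Φ(-4.775) = 0.9313 + 0.0000 = 0.9313.
Type II error: β = 1 − power = 1 − 0.9313 = 0.0687.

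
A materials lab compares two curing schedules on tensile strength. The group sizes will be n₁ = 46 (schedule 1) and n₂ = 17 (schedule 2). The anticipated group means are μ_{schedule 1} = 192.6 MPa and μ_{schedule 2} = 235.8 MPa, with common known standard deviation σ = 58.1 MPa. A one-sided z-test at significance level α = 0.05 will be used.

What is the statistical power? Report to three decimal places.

Power ≈ 0.835

Standardized effect: d = |μ_{schedule 1} − μ_{schedule 2}| / σ = |192.6 − 235.8| / 58.1 = 0.7435
Noncentrality parameter: δ = d / √(1/n₁ + 1/n₂) = 0.7435 / √(1/46 + 1/17) = 2.6196
One-sided α = 0.05 → critical value z_{0.05} = 1.645.
Power = P(Z > 1.645 − δ) = Φ(0.975) = 0.8352.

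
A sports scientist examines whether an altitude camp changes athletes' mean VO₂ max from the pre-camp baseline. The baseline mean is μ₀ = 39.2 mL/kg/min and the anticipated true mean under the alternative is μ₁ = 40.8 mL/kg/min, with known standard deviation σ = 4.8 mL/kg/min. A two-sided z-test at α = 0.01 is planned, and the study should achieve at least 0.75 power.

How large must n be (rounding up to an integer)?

Standardized effect: d = |μ₁ − μ₀| / σ = |40.8 − 39.2| / 4.8 = 0.3333
For power 0.75 need Φ(δ − z_{0.005}) = 0.75, so δ = z_{0.005} + z_{0.25} = 2.576 + 0.674 = 3.250.
(Ignoring the negligible lower-tail rejection probability gives the usual closed-form inversion.)
δ = d·√n ⇒ n = (δ/d)² = (3.250 / 0.3333)² = 95.08.
Round up to the next whole unit.

n = 96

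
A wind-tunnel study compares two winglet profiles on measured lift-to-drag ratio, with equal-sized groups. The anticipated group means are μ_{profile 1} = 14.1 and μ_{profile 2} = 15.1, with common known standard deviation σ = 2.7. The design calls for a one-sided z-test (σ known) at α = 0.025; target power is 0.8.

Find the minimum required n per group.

n = 115 per group

Standardized effect: d = |μ_{profile 1} − μ_{profile 2}| / σ = |14.1 − 15.1| / 2.7 = 0.3704
Set Φ(δ − 1.960) = 0.8; then δ − 1.960 = Φ⁻¹(0.8) = 0.842, giving δ = 2.802.
δ = d·√(n/2) ⇒ n = 2(δ/d)² = 2 × (2.802 / 0.3704)² = 114.44.
Rounding up, n = 115 per group.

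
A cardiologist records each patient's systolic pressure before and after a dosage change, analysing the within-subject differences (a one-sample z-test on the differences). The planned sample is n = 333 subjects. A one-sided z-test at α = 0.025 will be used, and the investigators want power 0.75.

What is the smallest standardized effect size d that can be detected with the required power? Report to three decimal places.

d ≈ 0.144

Required noncentrality: δ = z_{0.025} + z_{0.25} = 1.960 + 0.674 = 2.634.
δ = d·√n ⇒ d = δ/√n = 2.634/√333 = 0.1444.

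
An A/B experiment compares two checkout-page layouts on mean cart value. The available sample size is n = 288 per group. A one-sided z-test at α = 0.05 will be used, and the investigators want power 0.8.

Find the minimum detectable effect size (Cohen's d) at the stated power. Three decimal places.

Need Φ(δ − 1.645) = 0.8, so δ = 1.645 + 0.842 = 2.486.
δ = d·√(n/2) ⇒ d = δ/√(n/2) = 2.486/√(288/2) = 0.2072.

d ≈ 0.207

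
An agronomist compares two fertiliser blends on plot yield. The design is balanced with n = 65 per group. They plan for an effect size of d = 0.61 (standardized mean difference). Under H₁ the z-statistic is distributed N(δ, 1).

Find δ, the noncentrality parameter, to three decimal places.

δ = d·√(n/2) = 0.61 × √(65/2) = 3.4775

δ ≈ 3.478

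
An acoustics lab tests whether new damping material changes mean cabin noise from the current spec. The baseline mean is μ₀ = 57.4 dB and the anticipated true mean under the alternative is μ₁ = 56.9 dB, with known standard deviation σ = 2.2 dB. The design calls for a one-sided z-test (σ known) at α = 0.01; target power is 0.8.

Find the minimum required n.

Standardized effect: d = |μ₁ − μ₀| / σ = |56.9 − 57.4| / 2.2 = 0.2273
Set Φ(δ − 2.326) = 0.8; then δ − 2.326 = Φ⁻¹(0.8) = 0.842, giving δ = 3.168.
δ = d·√n ⇒ n = (δ/d)² = (3.168 / 0.2273)² = 194.30.
Round up to the next whole unit.

n = 195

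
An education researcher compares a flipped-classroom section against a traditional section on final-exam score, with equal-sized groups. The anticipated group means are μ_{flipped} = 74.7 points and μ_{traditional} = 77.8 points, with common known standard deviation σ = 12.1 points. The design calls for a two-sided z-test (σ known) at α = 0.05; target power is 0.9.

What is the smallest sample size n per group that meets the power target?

Standardized effect: d = |μ_{flipped} − μ_{traditional}| / σ = |74.7 − 77.8| / 12.1 = 0.2562
Set Φ(δ − 1.960) = 0.9; then δ − 1.960 = Φ⁻¹(0.9) = 1.282, giving δ = 3.242.
(The Φ(−δ − z_{α/2}) term is vanishingly small for δ > 0 and is dropped in the standard sample-size formula.)
δ = d·√(n/2) ⇒ n = 2(δ/d)² = 2 × (3.242 / 0.2562)² = 320.16.
Round up to the next whole unit.

n = 321 per group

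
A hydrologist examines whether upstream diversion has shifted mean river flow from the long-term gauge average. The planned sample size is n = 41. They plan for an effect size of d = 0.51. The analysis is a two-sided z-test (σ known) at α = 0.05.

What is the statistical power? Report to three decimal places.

Noncentrality parameter: δ = d·√n = 0.51 × √41 = 3.2656
Two-sided α = 0.05 → critical value z_{0.025} = 1.960.
Power = Φ(δ − 1.960) + Φ(−δ − 1.960) = Φ(1.306) + Φ(-5.226) = 0.9042 + 0.0000 = 0.9042.

Power ≈ 0.904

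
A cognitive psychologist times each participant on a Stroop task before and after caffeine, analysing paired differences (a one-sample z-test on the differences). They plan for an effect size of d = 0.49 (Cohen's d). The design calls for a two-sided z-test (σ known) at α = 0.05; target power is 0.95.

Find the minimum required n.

Set Φ(δ − 1.960) = 0.95; then δ − 1.960 = Φ⁻¹(0.95) = 1.645, giving δ = 3.605.
(For δ > 0 the lower-tail rejection region contributes negligibly to power, so the one-term inversion is standard.)
δ = d·√n ⇒ n = (δ/d)² = (3.605 / 0.49)² = 54.12.
Rounding up, n = 55.

n = 55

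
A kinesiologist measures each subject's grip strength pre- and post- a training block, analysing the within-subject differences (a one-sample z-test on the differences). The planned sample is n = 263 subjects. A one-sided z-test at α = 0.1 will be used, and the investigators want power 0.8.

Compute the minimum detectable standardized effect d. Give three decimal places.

Need Φ(δ − 1.282) = 0.8, so δ = 1.282 + 0.842 = 2.123.
δ = d·√n ⇒ d = δ/√n = 2.123/√263 = 0.1309.

d ≈ 0.131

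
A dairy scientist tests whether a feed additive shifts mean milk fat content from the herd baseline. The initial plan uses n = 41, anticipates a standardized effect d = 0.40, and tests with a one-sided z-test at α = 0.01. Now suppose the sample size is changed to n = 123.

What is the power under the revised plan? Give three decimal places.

With n = 123: δ = d·√n = 0.40 × √123 = 4.4362. Critical value z_{0.01} = 2.326.
Revised power = Φ(δ − 2.326) = Φ(2.110) = 0.9826.

Power ≈ 0.983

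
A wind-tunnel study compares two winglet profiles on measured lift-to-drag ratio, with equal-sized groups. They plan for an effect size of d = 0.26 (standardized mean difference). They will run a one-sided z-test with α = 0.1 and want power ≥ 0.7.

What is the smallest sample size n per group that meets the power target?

Set Φ(δ − 1.282) = 0.7; then δ − 1.282 = Φ⁻¹(0.7) = 0.524, giving δ = 1.806.
δ = d·√(n/2) ⇒ n = 2(δ/d)² = 2 × (1.806 / 0.26)² = 96.49.
Rounding up, n = 97 per group.

n = 97 per group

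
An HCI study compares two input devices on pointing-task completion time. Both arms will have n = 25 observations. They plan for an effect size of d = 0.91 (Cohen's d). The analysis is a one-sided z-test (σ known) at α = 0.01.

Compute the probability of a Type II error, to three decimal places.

Noncentrality parameter: δ = d·√(n/2) = 0.91 × √(25/2) = 3.2173
One-sided α = 0.01 → critical value z_{0.01} = 2.326.
Power = P(Z > 2.326 − δ) = Φ(0.891) = 0.8135.
Type II error: β = 1 − power = 1 − 0.8135 = 0.1865.

β ≈ 0.186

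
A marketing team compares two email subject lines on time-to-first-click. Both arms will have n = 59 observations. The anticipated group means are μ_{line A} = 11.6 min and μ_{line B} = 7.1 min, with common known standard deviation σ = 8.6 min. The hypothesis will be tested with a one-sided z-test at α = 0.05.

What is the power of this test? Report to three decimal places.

Standardized effect: d = |μ_{line A} − μ_{line B}| / σ = |11.6 − 7.1| / 8.6 = 0.5233
Noncentrality parameter: δ = d·√(n/2) = 0.5233 × √(59/2) = 2.8420
Critical value for a one-sided test at α = 0.05: z_α = 1.645.
Power = P(Z > 1.645 − δ) = Φ(1.197) = 0.8844.

Power ≈ 0.884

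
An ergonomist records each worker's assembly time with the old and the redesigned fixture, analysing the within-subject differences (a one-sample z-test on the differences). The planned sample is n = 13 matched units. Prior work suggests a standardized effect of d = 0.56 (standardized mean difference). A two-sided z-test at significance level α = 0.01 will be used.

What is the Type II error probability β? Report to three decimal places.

Noncentrality parameter: δ = d·√n = 0.56 × √13 = 2.0191
Critical value for a two-sided test at α = 0.01: z_{α/2} = 2.576.
Power = Φ(δ − 2.576) + Φ(−δ − 2.576) = Φ(-0.557) + Φ(-4.595) = 0.2889 + 0.0000 = 0.2889.
Type II error: β = 1 − power = 1 − 0.2889 = 0.7111.

β ≈ 0.711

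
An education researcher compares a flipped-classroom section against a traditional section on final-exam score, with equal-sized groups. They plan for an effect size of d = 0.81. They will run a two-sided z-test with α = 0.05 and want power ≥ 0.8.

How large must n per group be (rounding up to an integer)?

Set Φ(δ − 1.960) = 0.8; then δ − 1.960 = Φ⁻¹(0.8) = 0.842, giving δ = 2.802.
(The Φ(−δ − z_{α/2}) term is vanishingly small for δ > 0 and is dropped in the standard sample-size formula.)
δ = d·√(n/2) ⇒ n = 2(δ/d)² = 2 × (2.802 / 0.81)² = 23.93.
Round up to the next whole unit.

n = 24 per group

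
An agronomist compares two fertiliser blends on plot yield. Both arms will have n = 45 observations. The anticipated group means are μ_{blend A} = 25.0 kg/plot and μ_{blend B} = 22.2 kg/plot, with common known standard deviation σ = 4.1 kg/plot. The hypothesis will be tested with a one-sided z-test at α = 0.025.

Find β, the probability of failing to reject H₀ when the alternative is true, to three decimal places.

β ≈ 0.100

Standardized effect: d = |μ_{blend A} − μ_{blend B}| / σ = |25.0 − 22.2| / 4.1 = 0.6829
Noncentrality parameter: δ = d·√(n/2) = 0.6829 × √(45/2) = 3.2394
Critical value for a one-sided test at α = 0.025: z_α = 1.960.
Power = Φ(δ − 1.960) = Φ(1.279) = 0.8996.
Type II error: β = 1 − power = 1 − 0.8996 = 0.1004.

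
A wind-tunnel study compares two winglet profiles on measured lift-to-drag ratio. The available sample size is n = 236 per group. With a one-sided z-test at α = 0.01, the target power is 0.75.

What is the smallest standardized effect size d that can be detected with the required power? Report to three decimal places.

d ≈ 0.276

Required noncentrality: δ = z_{0.01} + z_{0.25} = 2.326 + 0.674 = 3.001.
δ = d·√(n/2) ⇒ d = δ/√(n/2) = 3.001/√(236/2) = 0.2762.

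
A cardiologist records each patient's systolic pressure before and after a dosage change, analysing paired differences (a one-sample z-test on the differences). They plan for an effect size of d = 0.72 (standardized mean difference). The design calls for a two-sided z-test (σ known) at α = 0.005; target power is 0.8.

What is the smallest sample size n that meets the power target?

n = 26

For power 0.8 need Φ(δ − z_{0.0025}) = 0.8, so δ = z_{0.0025} + z_{0.20} = 2.807 + 0.842 = 3.649.
(The Φ(−δ − z_{α/2}) term is vanishingly small for δ > 0 and is dropped in the standard sample-size formula.)
δ = d·√n ⇒ n = (δ/d)² = (3.649 / 0.72)² = 25.68.
Round up to the next whole unit.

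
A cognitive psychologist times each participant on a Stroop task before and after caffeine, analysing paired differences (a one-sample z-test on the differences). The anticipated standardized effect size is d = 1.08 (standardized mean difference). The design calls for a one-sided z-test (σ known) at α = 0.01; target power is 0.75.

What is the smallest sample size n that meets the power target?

Set Φ(δ − 2.326) = 0.75; then δ − 2.326 = Φ⁻¹(0.75) = 0.674, giving δ = 3.001.
δ = d·√n ⇒ n = (δ/d)² = (3.001 / 1.08)² = 7.72.
Rounding up, n = 8.

n = 8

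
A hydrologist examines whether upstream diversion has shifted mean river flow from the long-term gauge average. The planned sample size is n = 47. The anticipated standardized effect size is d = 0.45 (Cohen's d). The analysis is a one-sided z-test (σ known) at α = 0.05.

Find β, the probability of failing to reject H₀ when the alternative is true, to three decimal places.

Noncentrality parameter: δ = d·√n = 0.45 × √47 = 3.0850
One-sided α = 0.05 → critical value z_{0.05} = 1.645.
Power = P(Z > 1.645 − δ) = Φ(1.440) = 0.9251.
Type II error: β = 1 − power = 1 − 0.9251 = 0.0749.

β ≈ 0.075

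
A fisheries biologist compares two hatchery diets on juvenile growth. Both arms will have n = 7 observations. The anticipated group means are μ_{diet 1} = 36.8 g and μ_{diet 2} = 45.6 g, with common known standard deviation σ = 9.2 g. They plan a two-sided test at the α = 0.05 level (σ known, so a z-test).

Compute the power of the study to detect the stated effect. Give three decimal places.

Power ≈ 0.432

Standardized effect: d = |μ_{diet 1} − μ_{diet 2}| / σ = |36.8 − 45.6| / 9.2 = 0.9565
Noncentrality parameter: δ = d·√(n/2) = 0.9565 × √(7/2) = 1.7895
Two-sided α = 0.05 → critical value z_{0.025} = 1.960.
Power = Φ(δ − 1.960) + Φ(−δ − 1.960) = Φ(-0.170) + Φ(-3.749) = 0.4323 + 0.0001 = 0.4324.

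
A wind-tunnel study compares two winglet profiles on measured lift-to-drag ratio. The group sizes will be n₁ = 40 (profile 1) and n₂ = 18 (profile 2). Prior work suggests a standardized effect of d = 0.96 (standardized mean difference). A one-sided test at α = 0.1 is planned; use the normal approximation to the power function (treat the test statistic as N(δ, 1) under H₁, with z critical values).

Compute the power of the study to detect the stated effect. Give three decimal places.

Noncentrality parameter: δ = d / √(1/n₁ + 1/n₂) = 0.96 / √(1/40 + 1/18) = 3.3824
One-sided α = 0.1 → critical value z_{0.1} = 1.282.
Power = Φ(δ − 1.282) = Φ(2.101) = 0.9822.

Power ≈ 0.982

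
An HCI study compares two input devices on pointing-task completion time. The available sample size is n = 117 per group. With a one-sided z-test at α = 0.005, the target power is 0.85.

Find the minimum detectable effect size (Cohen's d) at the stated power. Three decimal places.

d ≈ 0.472

Required noncentrality: δ = z_{0.005} + z_{0.15} = 2.576 + 1.036 = 3.612.
δ = d·√(n/2) ⇒ d = δ/√(n/2) = 3.612/√(117/2) = 0.4723.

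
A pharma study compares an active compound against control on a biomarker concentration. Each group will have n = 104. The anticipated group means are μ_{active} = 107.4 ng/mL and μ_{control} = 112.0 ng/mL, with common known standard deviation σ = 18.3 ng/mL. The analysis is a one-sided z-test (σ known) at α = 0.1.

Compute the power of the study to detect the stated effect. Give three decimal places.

Standardized effect: d = |μ_{active} − μ_{control}| / σ = |107.4 − 112.0| / 18.3 = 0.2514
Noncentrality parameter: δ = d·√(n/2) = 0.2514 × √(104/2) = 1.8126
One-sided α = 0.1 → critical value z_{0.1} = 1.282.
Power = P(Z > 1.282 − δ) = Φ(0.531) = 0.7023.

Power ≈ 0.702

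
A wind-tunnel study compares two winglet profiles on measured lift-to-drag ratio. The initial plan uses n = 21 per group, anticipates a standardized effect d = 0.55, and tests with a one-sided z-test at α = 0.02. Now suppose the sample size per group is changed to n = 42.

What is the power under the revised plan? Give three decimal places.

With n = 42 per group: δ = d·√(n/2) = 0.55 × √(42/2) = 2.5204. Critical value z_{0.02} = 2.054.
Revised power = Φ(δ − 2.054) = Φ(0.467) = 0.6796.

Power ≈ 0.680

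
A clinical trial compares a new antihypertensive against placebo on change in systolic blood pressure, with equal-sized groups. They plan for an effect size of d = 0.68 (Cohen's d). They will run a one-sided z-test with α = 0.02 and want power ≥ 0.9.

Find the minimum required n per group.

Set Φ(δ − 2.054) = 0.9; then δ − 2.054 = Φ⁻¹(0.9) = 1.282, giving δ = 3.335.
δ = d·√(n/2) ⇒ n = 2(δ/d)² = 2 × (3.335 / 0.68)² = 48.12.
Round up to the next whole unit.

n = 49 per group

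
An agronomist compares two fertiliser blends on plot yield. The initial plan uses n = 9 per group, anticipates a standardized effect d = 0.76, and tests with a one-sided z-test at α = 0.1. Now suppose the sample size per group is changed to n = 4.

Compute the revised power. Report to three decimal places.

Power ≈ 0.418

With n = 4 per group: δ = d·√(n/2) = 0.76 × √(4/2) = 1.0748. Critical value z_{0.1} = 1.282.
Revised power = Φ(δ − 1.282) = Φ(-0.207) = 0.4181.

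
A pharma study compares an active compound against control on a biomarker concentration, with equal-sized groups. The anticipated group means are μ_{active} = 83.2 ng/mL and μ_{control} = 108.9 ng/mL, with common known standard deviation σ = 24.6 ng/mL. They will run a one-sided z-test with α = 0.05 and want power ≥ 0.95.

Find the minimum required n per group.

Standardized effect: d = |μ_{active} − μ_{control}| / σ = |83.2 − 108.9| / 24.6 = 1.0447
Set Φ(δ − 1.645) = 0.95; then δ − 1.645 = Φ⁻¹(0.95) = 1.645, giving δ = 3.290.
δ = d·√(n/2) ⇒ n = 2(δ/d)² = 2 × (3.290 / 1.0447)² = 19.83.
Round up to the next whole unit.

n = 20 per group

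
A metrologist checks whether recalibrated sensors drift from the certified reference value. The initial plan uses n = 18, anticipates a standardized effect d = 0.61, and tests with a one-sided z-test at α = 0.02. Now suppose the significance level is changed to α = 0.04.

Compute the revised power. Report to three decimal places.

Power ≈ 0.799

δ = d·√n = 0.61 × √18 = 2.5880 (unchanged). New critical value: z_{0.04} = 1.751.
Revised power = P(Z > 1.751 − δ) = Φ(0.837) = 0.7988.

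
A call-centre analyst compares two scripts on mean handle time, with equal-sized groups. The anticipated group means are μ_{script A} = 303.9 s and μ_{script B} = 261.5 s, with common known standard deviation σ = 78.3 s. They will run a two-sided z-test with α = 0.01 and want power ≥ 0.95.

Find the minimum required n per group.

n = 122 per group

Standardized effect: d = |μ_{script A} − μ_{script B}| / σ = |303.9 − 261.5| / 78.3 = 0.5415
Set Φ(δ − 2.576) = 0.95; then δ − 2.576 = Φ⁻¹(0.95) = 1.645, giving δ = 4.221.
(The Φ(−δ − z_{α/2}) term is vanishingly small for δ > 0 and is dropped in the standard sample-size formula.)
δ = d·√(n/2) ⇒ n = 2(δ/d)² = 2 × (4.221 / 0.5415)² = 121.50.
Rounding up, n = 122 per group.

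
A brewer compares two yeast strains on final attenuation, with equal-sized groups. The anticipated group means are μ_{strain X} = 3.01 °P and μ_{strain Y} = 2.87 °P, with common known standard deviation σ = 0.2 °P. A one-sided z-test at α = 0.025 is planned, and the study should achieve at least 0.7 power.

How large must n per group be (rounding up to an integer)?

n = 26 per group

Standardized effect: d = |μ_{strain X} − μ_{strain Y}| / σ = |3.01 − 2.87| / 0.2 = 0.7000
For power 0.7 need Φ(δ − z_{0.025}) = 0.7, so δ = z_{0.025} + z_{0.30} = 1.960 + 0.524 = 2.484.
δ = d·√(n/2) ⇒ n = 2(δ/d)² = 2 × (2.484 / 0.7000)² = 25.19.
Rounding up, n = 26 per group.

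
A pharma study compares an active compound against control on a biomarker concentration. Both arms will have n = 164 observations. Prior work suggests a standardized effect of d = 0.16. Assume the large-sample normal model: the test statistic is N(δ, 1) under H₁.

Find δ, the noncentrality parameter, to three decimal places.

The noncentrality parameter scales effect size by the design's sample-size factor: δ = d·√(n/2) = 0.16 × √(164/2) = 1.4489

δ ≈ 1.449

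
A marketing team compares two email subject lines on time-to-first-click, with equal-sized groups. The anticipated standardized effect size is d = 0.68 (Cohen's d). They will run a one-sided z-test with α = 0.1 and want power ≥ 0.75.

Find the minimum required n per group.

For power 0.75 need Φ(δ − z_{0.1}) = 0.75, so δ = z_{0.1} + z_{0.25} = 1.282 + 0.674 = 1.956.
δ = d·√(n/2) ⇒ n = 2(δ/d)² = 2 × (1.956 / 0.68)² = 16.55.
Round up to the next whole unit.

n = 17 per group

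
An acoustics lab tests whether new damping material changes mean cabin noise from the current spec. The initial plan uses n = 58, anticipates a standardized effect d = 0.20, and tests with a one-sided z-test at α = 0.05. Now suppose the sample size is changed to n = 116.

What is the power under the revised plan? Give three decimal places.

With n = 116: δ = d·√n = 0.20 × √116 = 2.1541. Critical value z_{0.05} = 1.645.
Revised power = P(Z > 1.645 − δ) = Φ(0.509) = 0.6947.

Power ≈ 0.695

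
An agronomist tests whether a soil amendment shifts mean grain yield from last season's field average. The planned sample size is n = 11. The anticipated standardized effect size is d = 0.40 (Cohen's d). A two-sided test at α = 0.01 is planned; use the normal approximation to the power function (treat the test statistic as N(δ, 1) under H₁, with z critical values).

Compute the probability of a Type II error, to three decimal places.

β ≈ 0.894

Noncentrality parameter: δ = d·√n = 0.40 × √11 = 1.3266
Critical value for a two-sided test at α = 0.01: z_{α/2} = 2.576.
Power = Φ(δ − 2.576) + Φ(−δ − 2.576) = Φ(-1.249) + Φ(-3.902) = 0.1058 + 0.0000 = 0.1058.
Type II error: β = 1 − power = 1 − 0.1058 = 0.8942.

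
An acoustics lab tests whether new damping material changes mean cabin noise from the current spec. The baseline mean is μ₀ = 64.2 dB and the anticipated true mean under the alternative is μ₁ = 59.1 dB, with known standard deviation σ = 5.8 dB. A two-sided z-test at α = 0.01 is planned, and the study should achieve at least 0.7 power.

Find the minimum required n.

Standardized effect: d = |μ₁ − μ₀| / σ = |59.1 − 64.2| / 5.8 = 0.8793
Set Φ(δ − 2.576) = 0.7; then δ − 2.576 = Φ⁻¹(0.7) = 0.524, giving δ = 3.100.
(The Φ(−δ − z_{α/2}) term is vanishingly small for δ > 0 and is dropped in the standard sample-size formula.)
δ = d·√n ⇒ n = (δ/d)² = (3.100 / 0.8793)² = 12.43.
Rounding up, n = 13.

n = 13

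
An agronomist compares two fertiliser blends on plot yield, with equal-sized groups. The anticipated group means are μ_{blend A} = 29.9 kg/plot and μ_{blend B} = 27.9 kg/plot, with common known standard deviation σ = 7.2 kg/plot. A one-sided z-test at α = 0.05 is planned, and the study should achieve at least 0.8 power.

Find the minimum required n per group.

n = 161 per group

Standardized effect: d = |μ_{blend A} − μ_{blend B}| / σ = |29.9 − 27.9| / 7.2 = 0.2778
For power 0.8 need Φ(δ − z_{0.05}) = 0.8, so δ = z_{0.05} + z_{0.20} = 1.645 + 0.842 = 2.486.
δ = d·√(n/2) ⇒ n = 2(δ/d)² = 2 × (2.486 / 0.2778)² = 160.25.
Rounding up, n = 161 per group.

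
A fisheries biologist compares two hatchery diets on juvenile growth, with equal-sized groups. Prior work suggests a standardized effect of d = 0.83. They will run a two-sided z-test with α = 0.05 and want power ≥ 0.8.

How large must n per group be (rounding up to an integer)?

Set Φ(δ − 1.960) = 0.8; then δ − 1.960 = Φ⁻¹(0.8) = 0.842, giving δ = 2.802.
(For δ > 0 the lower-tail rejection region contributes negligibly to power, so the one-term inversion is standard.)
δ = d·√(n/2) ⇒ n = 2(δ/d)² = 2 × (2.802 / 0.83)² = 22.79.
Rounding up, n = 23 per group.

n = 23 per group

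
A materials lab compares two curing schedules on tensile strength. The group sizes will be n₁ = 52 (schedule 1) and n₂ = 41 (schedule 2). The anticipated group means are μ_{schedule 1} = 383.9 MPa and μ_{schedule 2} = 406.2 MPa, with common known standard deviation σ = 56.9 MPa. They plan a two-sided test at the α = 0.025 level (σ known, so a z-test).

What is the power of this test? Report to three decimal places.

Power ≈ 0.358

Standardized effect: d = |μ_{schedule 1} − μ_{schedule 2}| / σ = |383.9 − 406.2| / 56.9 = 0.3919
Noncentrality parameter: δ = d / √(1/n₁ + 1/n₂) = 0.3919 / √(1/52 + 1/41) = 1.8765
Two-sided α = 0.025 → critical value z_{0.0125} = 2.241.
Power = Φ(δ − 2.241) + Φ(−δ − 2.241) = Φ(-0.365) + Φ(-4.118) = 0.3576 + 0.0000 = 0.3576.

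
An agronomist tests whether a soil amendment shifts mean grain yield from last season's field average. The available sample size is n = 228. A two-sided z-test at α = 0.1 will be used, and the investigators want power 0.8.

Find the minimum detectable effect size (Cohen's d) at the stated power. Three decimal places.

d ≈ 0.165

Required noncentrality: δ = z_{0.05} + z_{0.20} = 1.645 + 0.842 = 2.486.
(Lower-tail contribution to power is negligible for δ > 0.)
δ = d·√n ⇒ d = δ/√n = 2.486/√228 = 0.1647.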